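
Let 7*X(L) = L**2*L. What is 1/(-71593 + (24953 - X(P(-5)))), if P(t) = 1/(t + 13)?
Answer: -3584/167157761 ≈ -2.1441e-5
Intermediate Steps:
P(t) = 1/(13 + t)
X(L) = L**3/7 (X(L) = (L**2*L)/7 = L**3/7)
1/(-71593 + (24953 - X(P(-5)))) = 1/(-71593 + (24953 - (1/(13 - 5))**3/7)) = 1/(-71593 + (24953 - (1/8)**3/7)) = 1/(-71593 + (24953 - 1/(7*512))) = 1/(-71593 + (24953 - 1*1/3584)) = 1/(-71593 + (24953 - 1/3584)) = 1/(-71593 + 89431551/3584) = 1/(-167157761/3584) = -3584/167157761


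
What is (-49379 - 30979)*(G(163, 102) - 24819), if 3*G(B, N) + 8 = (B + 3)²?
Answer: 1256504474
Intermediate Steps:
G(B, N) = -8/3 + (3 + B)²/3 (G(B, N) = -8/3 + (B + 3)²/3 = -8/3 + (3 + B)²/3)
(-49379 - 30979)*(G(163, 102) - 24819) = (-49379 - 30979)*((-8/3 + (3 + 163)²/3) - 24819) = -80358*((-8/3 + (⅓)*166²) - 24819) = -80358*((-8/3 + (⅓)*27556) - 24819) = -80358*((-8/3 + 27556/3) - 24819) = -80358*(27548/3 - 24819) = -80358*(-46909/3) = 1256504474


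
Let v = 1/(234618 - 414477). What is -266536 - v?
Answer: -47938898423/179859 ≈ -2.6654e+5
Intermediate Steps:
v = -1/179859 (v = 1/(-179859) = -1/179859 ≈ -5.5599e-6)
-266536 - v = -266536 - 1*(-1/179859) = -266536 + 1/179859 = -47938898423/179859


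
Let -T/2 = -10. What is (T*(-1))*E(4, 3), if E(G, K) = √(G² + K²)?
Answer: -100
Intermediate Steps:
T = 20 (T = -2*(-10) = 20)
(T*(-1))*E(4, 3) = (20*(-1))*√(4² + 3²) = -20*√(16 + 9) = -20*√25 = -20*5 = -100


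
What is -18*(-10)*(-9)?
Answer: -1620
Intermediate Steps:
-18*(-10)*(-9) = 180*(-9) = -1620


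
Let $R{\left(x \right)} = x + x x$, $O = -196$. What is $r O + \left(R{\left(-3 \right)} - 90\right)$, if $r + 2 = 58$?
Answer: $-11060$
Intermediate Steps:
$R{\left(x \right)} = x + x^{2}$
$r = 56$ ($r = -2 + 58 = 56$)
$r O + \left(R{\left(-3 \right)} - 90\right) = 56 \left(-196\right) - \left(90 + 3 \left(1 - 3\right)\right) = -10976 - 84 = -11060$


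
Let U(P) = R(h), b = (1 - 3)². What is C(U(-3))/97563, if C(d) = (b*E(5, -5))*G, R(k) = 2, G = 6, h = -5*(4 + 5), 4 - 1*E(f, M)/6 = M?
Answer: 432/32521 ≈ 0.013284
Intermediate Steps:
E(f, M) = 24 - 6*M
h = -45 (h = -5*9 = -45)
b = 4 (b = (-2)² = 4)
U(P) = 2
C(d) = 1296 (C(d) = (4*(24 - 6*(-5)))*6 = (4*(24 + 30))*6 = (4*54)*6 = 216*6 = 1296)
C(U(-3))/97563 = 1296/97563 = 1296*(1/97563) = 432/32521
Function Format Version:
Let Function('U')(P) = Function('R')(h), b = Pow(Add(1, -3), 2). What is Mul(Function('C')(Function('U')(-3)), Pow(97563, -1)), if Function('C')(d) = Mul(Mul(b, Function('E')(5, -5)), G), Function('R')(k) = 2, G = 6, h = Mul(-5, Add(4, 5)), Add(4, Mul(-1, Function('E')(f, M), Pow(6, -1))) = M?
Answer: Rational(432, 32521) ≈ 0.013284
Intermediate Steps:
Function('E')(f, M) = Add(24, Mul(-6, M))
h = -45 (h = Mul(-5, 9) = -45)
b = 4 (b = Pow(-2, 2) = 4)
Function('U')(P) = 2
Function('C')(d) = 1296 (Function('C')(d) = Mul(Mul(4, Add(24, Mul(-6, -5))), 6) = Mul(Mul(4, Add(24, 30)), 6) = Mul(Mul(4, 54), 6) = Mul(216, 6) = 1296)
Mul(Function('C')(Function('U')(-3)), Pow(97563, -1)) = Mul(1296, Pow(97563, -1)) = Mul(1296, Rational(1, 97563)) = Rational(432, 32521)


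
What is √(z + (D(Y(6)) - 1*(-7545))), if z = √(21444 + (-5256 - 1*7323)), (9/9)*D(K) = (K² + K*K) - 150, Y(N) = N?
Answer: √(7467 + 3*√985) ≈ 86.955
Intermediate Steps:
D(K) = -150 + 2*K² (D(K) = (K² + K*K) - 150 = (K² + K²) - 150 = 2*K² - 150 = -150 + 2*K²)
z = 3*√985 (z = √(21444 + (-5256 - 7323)) = √(21444 - 12579) = √8865 = 3*√985 ≈ 94.154)
√(z + (D(Y(6)) - 1*(-7545))) = √(3*√985 + ((-150 + 2*6²) - 1*(-7545))) = √(3*√985 + ((-150 + 2*36) + 7545)) = √(3*√985 + ((-150 + 72) + 7545)) = √(3*√985 + (-78 + 7545)) = √(3*√985 + 7467) = √(7467 + 3*√985)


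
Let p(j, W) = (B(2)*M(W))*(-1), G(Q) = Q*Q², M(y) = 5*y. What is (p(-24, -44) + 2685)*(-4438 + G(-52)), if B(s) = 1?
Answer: -421358630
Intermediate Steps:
G(Q) = Q³
p(j, W) = -5*W (p(j, W) = (1*(5*W))*(-1) = (5*W)*(-1) = -5*W)
(p(-24, -44) + 2685)*(-4438 + G(-52)) = (-5*(-44) + 2685)*(-4438 + (-52)³) = (220 + 2685)*(-4438 - 140608) = 2905*(-145046) = -421358630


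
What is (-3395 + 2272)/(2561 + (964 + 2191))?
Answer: -1123/5716 ≈ -0.19647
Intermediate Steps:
(-3395 + 2272)/(2561 + (964 + 2191)) = -1123/(2561 + 3155) = -1123/5716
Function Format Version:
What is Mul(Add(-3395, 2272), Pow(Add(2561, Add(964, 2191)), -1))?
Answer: Rational(-1123, 5716) ≈ -0.19647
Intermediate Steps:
Mul(Add(-3395, 2272), Pow(Add(2561, Add(964, 2191)), -1)) = Mul(-1123, Pow(Add(2561, 3155), -1)) = Mul(-1123, Pow(5716, -1)) = Mul(-1123, Rational(1, 5716)) = Rational(-1123, 5716)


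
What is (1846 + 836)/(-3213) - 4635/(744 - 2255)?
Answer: 1204417/539427 ≈ 2.2328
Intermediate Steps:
(1846 + 836)/(-3213) - 4635/(744 - 2255) = 2682*(-1/3213) - 4635/(-1511) = -298/357 - 4635*(-1/1511) = -298/357 + 4635/1511 = 1204417/539427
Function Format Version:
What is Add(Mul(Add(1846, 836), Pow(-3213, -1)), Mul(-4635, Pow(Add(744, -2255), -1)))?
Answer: Rational(1204417, 539427) ≈ 2.2328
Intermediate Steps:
Add(Mul(Add(1846, 836), Pow(-3213, -1)), Mul(-4635, Pow(Add(744, -2255), -1))) = Add(Mul(2682, Rational(-1, 3213)), Mul(-4635, Pow(-1511, -1))) = Add(Rational(-298, 357), Mul(-4635, Rational(-1, 1511))) = Add(Rational(-298, 357), Rational(4635, 1511)) = Rational(1204417, 539427)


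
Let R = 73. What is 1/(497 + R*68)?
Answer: 1/5461 ≈ 0.00018312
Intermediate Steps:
1/(497 + R*68) = 1/(497 + 73*68) = 1/(497 + 4964) = 1/5461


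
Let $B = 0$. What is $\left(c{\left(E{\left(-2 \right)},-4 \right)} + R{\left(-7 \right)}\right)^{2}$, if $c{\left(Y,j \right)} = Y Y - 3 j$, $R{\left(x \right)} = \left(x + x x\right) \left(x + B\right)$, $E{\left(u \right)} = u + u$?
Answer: $70756$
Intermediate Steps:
$E{\left(u \right)} = 2 u$
$R{\left(x \right)} = x \left(x + x^{2}\right)$ ($R{\left(x \right)} = \left(x + x x\right) \left(x + 0\right) = \left(x + x^{2}\right) x = x \left(x + x^{2}\right)$)
$c{\left(Y,j \right)} = Y^{2} - 3 j$
$\left(c{\left(E{\left(-2 \right)},-4 \right)} + R{\left(-7 \right)}\right)^{2} = \left(\left(\left(2 \left(-2\right)\right)^{2} - -12\right) + \left(-7\right)^{2} \left(1 - 7\right)\right)^{2} = \left(\left(\left(-4\right)^{2} + 12\right) + 49 \left(-6\right)\right)^{2} = \left(\left(16 + 12\right) - 294\right)^{2} = \left(28 - 294\right)^{2} = \left(-266\right)^{2} = 70756$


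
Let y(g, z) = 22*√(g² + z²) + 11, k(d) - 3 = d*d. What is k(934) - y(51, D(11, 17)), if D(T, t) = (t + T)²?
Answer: 872348 - 22*√617257 ≈ 8.5506e+5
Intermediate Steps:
D(T, t) = (T + t)²
k(d) = 3 + d² (k(d) = 3 + d*d = 3 + d²)
y(g, z) = 11 + 22*√(g² + z²)
k(934) - y(51, D(11, 17)) = (3 + 934²) - (11 + 22*√(51² + ((11 + 17)²)²)) = (3 + 872356) - (11 + 22*√(2601 + (28²)²)) = 872359 - (11 + 22*√(2601 + 784²)) = 872359 - (11 + 22*√(2601 + 614656)) = 872359 - (11 + 22*√617257) = 872359 + (-11 - 22*√617257) = 872348 - 22*√617257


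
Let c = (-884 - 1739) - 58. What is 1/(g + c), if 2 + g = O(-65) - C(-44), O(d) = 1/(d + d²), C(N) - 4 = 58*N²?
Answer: -4160/478295999 ≈ -8.6975e-6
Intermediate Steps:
C(N) = 4 + 58*N²
c = -2681 (c = -2623 - 58 = -2681)
g = -467143039/4160 (g = -2 + (1/((-65)*(1 - 65)) - (4 + 58*(-44)²)) = -2 + (-1/65/(-64) - (4 + 58*1936)) = -2 + (-1/65*(-1/64) - (4 + 112288)) = -2 + (1/4160 - 1*112292) = -2 + (1/4160 - 112292) = -2 - 467134719/4160 = -467143039/4160 ≈ -1.1229e+5)
1/(g + c) = 1/(-467143039/4160 - 2681) = 1/(-478295999/4160) = -4160/478295999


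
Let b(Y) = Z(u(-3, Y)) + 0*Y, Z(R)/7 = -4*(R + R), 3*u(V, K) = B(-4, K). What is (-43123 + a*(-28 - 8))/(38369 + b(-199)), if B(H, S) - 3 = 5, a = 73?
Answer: -137253/114659 ≈ -1.1971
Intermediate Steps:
B(H, S) = 8 (B(H, S) = 3 + 5 = 8)
u(V, K) = 8/3 (u(V, K) = (1/3)*8 = 8/3)
Z(R) = -56*R (Z(R) = 7*(-4*(R + R)) = 7*(-8*R) = -56*R)
b(Y) = -448/3 (b(Y) = -56*8/3 + 0*Y = -448/3 + 0 = -448/3)
(-43123 + a*(-28 - 8))/(38369 + b(-199)) = (-43123 + 73*(-28 - 8))/(38369 - 448/3) = (-43123 + 73*(-36))/(114659/3) = (-43123 - 2628)*(3/114659) = -45751*3/114659 = -137253/114659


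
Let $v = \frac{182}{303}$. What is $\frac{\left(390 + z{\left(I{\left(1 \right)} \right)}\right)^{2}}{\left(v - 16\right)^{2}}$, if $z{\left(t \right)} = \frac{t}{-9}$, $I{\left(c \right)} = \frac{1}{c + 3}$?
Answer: $\frac{2010551007721}{3135104064} \approx 641.3$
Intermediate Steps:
$v = \frac{182}{303}$ ($v = 182 \cdot \frac{1}{303} = \frac{182}{303} \approx 0.60066$)
$I{\left(c \right)} = \frac{1}{3 + c}$
$z{\left(t \right)} = - \frac{t}{9}$ ($z{\left(t \right)} = t \left(- \frac{1}{9}\right) = - \frac{t}{9}$)
$\frac{\left(390 + z{\left(I{\left(1 \right)} \right)}\right)^{2}}{\left(v - 16\right)^{2}} = \frac{\left(390 - \frac{1}{9 \left(3 + 1\right)}\right)^{2}}{\left(\frac{182}{303} - 16\right)^{2}} = \frac{\left(390 - \frac{1}{9 \cdot 4}\right)^{2}}{\left(- \frac{4666}{303}\right)^{2}} = \frac{\left(390 - \frac{1}{36}\right)^{2}}{\frac{21771556}{91809}} = \left(390 - \frac{1}{36}\right)^{2} \cdot \frac{91809}{21771556} = \left(\frac{14039}{36}\right)^{2} \cdot \frac{91809}{21771556} = \frac{197093521}{1296} \cdot \frac{91809}{21771556} = \frac{2010551007721}{3135104064}$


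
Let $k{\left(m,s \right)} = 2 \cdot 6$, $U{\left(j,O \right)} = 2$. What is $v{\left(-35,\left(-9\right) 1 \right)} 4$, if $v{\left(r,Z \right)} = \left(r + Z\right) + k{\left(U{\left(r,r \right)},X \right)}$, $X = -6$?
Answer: $-128$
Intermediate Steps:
$k{\left(m,s \right)} = 12$
$v{\left(r,Z \right)} = 12 + Z + r$ ($v{\left(r,Z \right)} = \left(r + Z\right) + 12 = \left(Z + r\right) + 12 = 12 + Z + r$)
$v{\left(-35,\left(-9\right) 1 \right)} 4 = \left(12 - 9 - 35\right) 4 = \left(-32\right) 4 = -128$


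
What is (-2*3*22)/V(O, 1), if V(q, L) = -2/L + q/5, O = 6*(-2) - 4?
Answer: 330/13 ≈ 25.385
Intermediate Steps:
O = -16 (O = -12 - 4 = -16)
V(q, L) = -2/L + q/5 (V(q, L) = -2/L + q*(⅕) = -2/L + q/5)
(-2*3*22)/V(O, 1) = (-2*3*22)/(-2/1 + (⅕)*(-16)) = (-6*22)/(-2*1 - 16/5) = -132/(-2 - 16/5) = -132/(-26/5) = -132*(-5/26) = 330/13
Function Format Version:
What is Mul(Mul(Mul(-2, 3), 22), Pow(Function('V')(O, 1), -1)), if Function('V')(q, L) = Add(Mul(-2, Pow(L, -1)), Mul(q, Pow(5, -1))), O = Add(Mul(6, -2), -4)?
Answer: Rational(330, 13) ≈ 25.385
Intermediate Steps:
O = -16 (O = Add(-12, -4) = -16)
Function('V')(q, L) = Add(Mul(-2, Pow(L, -1)), Mul(Rational(1, 5), q)) (Function('V')(q, L) = Add(Mul(-2, Pow(L, -1)), Mul(q, Rational(1, 5))) = Add(Mul(-2, Pow(L, -1)), Mul(Rational(1, 5), q)))
Mul(Mul(Mul(-2, 3), 22), Pow(Function('V')(O, 1), -1)) = Mul(Mul(Mul(-2, 3), 22), Pow(Add(Mul(-2, Pow(1, -1)), Mul(Rational(1, 5), -16)), -1)) = Mul(Mul(-6, 22), Pow(Add(Mul(-2, 1), Rational(-16, 5)), -1)) = Mul(-132, Pow(Add(-2, Rational(-16, 5)), -1)) = Mul(-132, Pow(Rational(-26, 5), -1)) = Mul(-132, Rational(-5, 26)) = Rational(330, 13)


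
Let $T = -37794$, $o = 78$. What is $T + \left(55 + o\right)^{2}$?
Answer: $-20105$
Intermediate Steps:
$T + \left(55 + o\right)^{2} = -37794 + \left(55 + 78\right)^{2} = -37794 + 133^{2} = -37794 + 17689 = -20105$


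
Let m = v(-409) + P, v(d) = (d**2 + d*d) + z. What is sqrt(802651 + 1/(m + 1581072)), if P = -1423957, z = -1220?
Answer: 6*sqrt(5363226333616921)/490457 ≈ 895.91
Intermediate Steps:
v(d) = -1220 + 2*d**2 (v(d) = (d**2 + d*d) - 1220 = (d**2 + d**2) - 1220 = 2*d**2 - 1220 = -1220 + 2*d**2)
m = -1090615 (m = (-1220 + 2*(-409)**2) - 1423957 = (-1220 + 2*167281) - 1423957 = (-1220 + 334562) - 1423957 = 333342 - 1423957 = -1090615)
sqrt(802651 + 1/(m + 1581072)) = sqrt(802651 + 1/(-1090615 + 1581072)) = sqrt(802651 + 1/490457) = sqrt(393665801508/490457) = 6*sqrt(5363226333616921)/490457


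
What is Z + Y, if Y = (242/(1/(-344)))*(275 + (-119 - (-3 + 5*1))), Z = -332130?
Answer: -13152322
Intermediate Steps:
Y = -12820192 (Y = (242/(-1/344))*(275 + (-119 - (-3 + 5))) = (242*(-344))*(275 + (-119 - 1*2)) = -83248*(275 + (-119 - 2)) = -83248*(275 - 121) = -83248*154 = -12820192)
Z + Y = -332130 - 12820192 = -13152322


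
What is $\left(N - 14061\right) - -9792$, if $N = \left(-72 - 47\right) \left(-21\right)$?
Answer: $-1770$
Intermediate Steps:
$N = 2499$ ($N = \left(-72 - 47\right) \left(-21\right) = \left(-119\right) \left(-21\right) = 2499$)
$\left(N - 14061\right) - -9792 = \left(2499 - 14061\right) - -9792 = -11562 + 9792 = -1770$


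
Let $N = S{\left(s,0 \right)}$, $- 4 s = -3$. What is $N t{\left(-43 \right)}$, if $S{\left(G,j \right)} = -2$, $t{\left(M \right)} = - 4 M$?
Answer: $-344$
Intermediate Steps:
$s = \frac{3}{4}$ ($s = \left(- \frac{1}{4}\right) \left(-3\right) = \frac{3}{4} \approx 0.75$)
$N = -2$
$N t{\left(-43 \right)} = - 2 \left(\left(-4\right) \left(-43\right)\right) = \left(-2\right) 172 = -344$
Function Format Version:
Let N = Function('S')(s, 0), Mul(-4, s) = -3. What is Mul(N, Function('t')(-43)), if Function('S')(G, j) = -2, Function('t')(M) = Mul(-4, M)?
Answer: -344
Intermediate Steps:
s = Rational(3, 4) (s = Mul(Rational(-1, 4), -3) = Rational(3, 4) ≈ 0.75000)
N = -2
Mul(N, Function('t')(-43)) = Mul(-2, Mul(-4, -43)) = Mul(-2, 172) = -344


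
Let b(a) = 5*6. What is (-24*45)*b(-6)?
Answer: -32400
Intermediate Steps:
b(a) = 30
(-24*45)*b(-6) = -24*45*30 = -1080*30 = -32400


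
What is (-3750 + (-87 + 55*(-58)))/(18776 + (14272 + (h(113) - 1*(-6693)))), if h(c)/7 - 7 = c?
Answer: -7027/40581 ≈ -0.17316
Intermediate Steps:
h(c) = 49 + 7*c
(-3750 + (-87 + 55*(-58)))/(18776 + (14272 + (h(113) - 1*(-6693)))) = (-3750 + (-87 + 55*(-58)))/(18776 + (14272 + ((49 + 7*113) - 1*(-6693)))) = (-3750 + (-87 - 3190))/(18776 + (14272 + ((49 + 791) + 6693))) = (-3750 - 3277)/(18776 + (14272 + (840 + 6693))) = -7027/(18776 + (14272 + 7533)) = -7027/(18776 + 21805) = -7027/40581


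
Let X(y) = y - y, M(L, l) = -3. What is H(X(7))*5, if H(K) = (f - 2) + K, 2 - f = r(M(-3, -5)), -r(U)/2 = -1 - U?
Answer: 20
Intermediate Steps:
r(U) = 2 + 2*U (r(U) = -2*(-1 - U) = 2 + 2*U)
X(y) = 0
f = 6 (f = 2 - (2 + 2*(-3)) = 2 - (2 - 6) = 2 - 1*(-4) = 2 + 4 = 6)
H(K) = 4 + K (H(K) = (6 - 2) + K = 4 + K)
H(X(7))*5 = (4 + 0)*5 = 4*5 = 20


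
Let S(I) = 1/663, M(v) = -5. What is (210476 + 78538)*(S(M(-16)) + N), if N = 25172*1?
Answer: 1607788446506/221 ≈ 7.2751e+9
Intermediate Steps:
S(I) = 1/663
N = 25172
(210476 + 78538)*(S(M(-16)) + N) = (210476 + 78538)*(1/663 + 25172) = 289014*(16689037/663) = 1607788446506/221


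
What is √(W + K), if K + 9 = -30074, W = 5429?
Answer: I*√24654 ≈ 157.02*I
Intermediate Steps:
K = -30083 (K = -9 - 30074 = -30083)
√(W + K) = √(5429 - 30083) = √(-24654) = I*√24654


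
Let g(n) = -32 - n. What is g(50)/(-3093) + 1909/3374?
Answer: 6181205/10435782 ≈ 0.59231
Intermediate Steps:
g(50)/(-3093) + 1909/3374 = (-32 - 1*50)/(-3093) + 1909/3374 = (-32 - 50)*(-1/3093) + 1909*(1/3374) = -82*(-1/3093) + 1909/3374 = 82/3093 + 1909/3374 = 6181205/10435782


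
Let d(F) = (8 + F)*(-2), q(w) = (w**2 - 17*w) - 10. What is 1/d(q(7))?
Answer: 1/144 ≈ 0.0069444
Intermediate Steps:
q(w) = -10 + w**2 - 17*w
d(F) = -16 - 2*F
1/d(q(7)) = 1/(-16 - 2*(-10 + 7**2 - 17*7)) = 1/(-16 - 2*(-10 + 49 - 119)) = 1/(-16 - 2*(-80)) = 1/(-16 + 160) = 1/144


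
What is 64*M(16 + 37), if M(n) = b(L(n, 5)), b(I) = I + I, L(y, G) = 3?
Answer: 384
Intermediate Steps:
b(I) = 2*I
M(n) = 6 (M(n) = 2*3 = 6)
64*M(16 + 37) = 64*6 = 384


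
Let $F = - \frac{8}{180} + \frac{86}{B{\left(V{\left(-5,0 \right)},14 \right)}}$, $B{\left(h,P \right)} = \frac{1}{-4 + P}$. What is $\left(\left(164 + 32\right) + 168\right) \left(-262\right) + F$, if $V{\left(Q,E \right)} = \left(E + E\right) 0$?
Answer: $- \frac{4252862}{45} \approx -94508.0$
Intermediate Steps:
$V{\left(Q,E \right)} = 0$ ($V{\left(Q,E \right)} = 2 E 0 = 0$)
$F = \frac{38698}{45}$ ($F = - \frac{8}{180} + \frac{86}{\frac{1}{-4 + 14}} = \left(-8\right) \frac{1}{180} + \frac{86}{\frac{1}{10}} = - \frac{2}{45} + 86 \frac{1}{\frac{1}{10}} = - \frac{2}{45} + 86 \cdot 10 = - \frac{2}{45} + 860 = \frac{38698}{45} \approx 859.96$)
$\left(\left(164 + 32\right) + 168\right) \left(-262\right) + F = \left(\left(164 + 32\right) + 168\right) \left(-262\right) + \frac{38698}{45} = \left(196 + 168\right) \left(-262\right) + \frac{38698}{45} = 364 \left(-262\right) + \frac{38698}{45} = -95368 + \frac{38698}{45} = - \frac{4252862}{45}$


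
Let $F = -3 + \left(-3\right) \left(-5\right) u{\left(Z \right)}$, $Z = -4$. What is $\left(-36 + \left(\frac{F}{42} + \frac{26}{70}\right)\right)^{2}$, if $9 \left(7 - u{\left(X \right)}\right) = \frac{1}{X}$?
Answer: $\frac{6995482321}{6350400} \approx 1101.6$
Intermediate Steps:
$u{\left(X \right)} = 7 - \frac{1}{9 X}$
$F = \frac{1229}{12}$ ($F = -3 + \left(-3\right) \left(-5\right) \left(7 - \frac{1}{9 \left(-4\right)}\right) = -3 + 15 \left(7 - - \frac{1}{36}\right) = -3 + 15 \left(7 + \frac{1}{36}\right) = -3 + 15 \cdot \frac{253}{36} = -3 + \frac{1265}{12} = \frac{1229}{12} \approx 102.42$)
$\left(-36 + \left(\frac{F}{42} + \frac{26}{70}\right)\right)^{2} = \left(-36 + \left(\frac{1229}{12 \cdot 42} + \frac{26}{70}\right)\right)^{2} = \left(-36 + \left(\frac{1229}{12} \cdot \frac{1}{42} + 26 \cdot \frac{1}{70}\right)\right)^{2} = \left(-36 + \left(\frac{1229}{504} + \frac{13}{35}\right)\right)^{2} = \left(-36 + \frac{7081}{2520}\right)^{2} = \left(- \frac{83639}{2520}\right)^{2} = \frac{6995482321}{6350400}$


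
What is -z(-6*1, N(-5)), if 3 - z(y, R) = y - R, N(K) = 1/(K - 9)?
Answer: -125/14 ≈ -8.9286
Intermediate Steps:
N(K) = 1/(-9 + K)
z(y, R) = 3 + R - y (z(y, R) = 3 - (y - R) = 3 + (R - y) = 3 + R - y)
-z(-6*1, N(-5)) = -(3 + 1/(-9 - 5) - (-6)) = -(3 + 1/(-14) - 1*(-6)) = -(3 - 1/14 + 6) = -1*125/14 = -125/14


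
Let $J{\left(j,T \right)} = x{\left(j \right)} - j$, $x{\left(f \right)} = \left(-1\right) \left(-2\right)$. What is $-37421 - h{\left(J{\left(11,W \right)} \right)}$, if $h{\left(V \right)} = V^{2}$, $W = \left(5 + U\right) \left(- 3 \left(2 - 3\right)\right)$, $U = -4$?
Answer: $-37502$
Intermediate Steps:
$x{\left(f \right)} = 2$
$W = 3$ ($W = \left(5 - 4\right) \left(- 3 \left(2 - 3\right)\right) = 1 \left(- 3 \left(2 - 3\right)\right) = 1 \left(\left(-3\right) \left(-1\right)\right) = 1 \cdot 3 = 3$)
$J{\left(j,T \right)} = 2 - j$
$-37421 - h{\left(J{\left(11,W \right)} \right)} = -37421 - \left(2 - 11\right)^{2} = -37421 - \left(-9\right)^{2} = -37421 - 81 = -37502$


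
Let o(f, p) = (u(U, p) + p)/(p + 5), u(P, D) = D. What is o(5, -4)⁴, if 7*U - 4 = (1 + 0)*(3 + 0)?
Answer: 4096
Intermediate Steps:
U = 1 (U = 4/7 + ((1 + 0)*(3 + 0))/7 = 4/7 + (1*3)/7 = 4/7 + (⅐)*3 = 4/7 + 3/7 = 1)
o(f, p) = 2*p/(5 + p) (o(f, p) = (p + p)/(p + 5) = (2*p)/(5 + p) = 2*p/(5 + p))
o(5, -4)⁴ = (2*(-4)/(5 - 4))⁴ = (2*(-4)/1)⁴ = (2*(-4)*1)⁴ = (-8)⁴ = 4096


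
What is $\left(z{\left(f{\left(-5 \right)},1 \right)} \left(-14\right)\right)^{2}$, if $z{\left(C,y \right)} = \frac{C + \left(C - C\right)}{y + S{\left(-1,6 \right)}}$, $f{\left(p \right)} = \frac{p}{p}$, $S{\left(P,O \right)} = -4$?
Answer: $\frac{196}{9} \approx 21.778$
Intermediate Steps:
$f{\left(p \right)} = 1$
$z{\left(C,y \right)} = \frac{C}{-4 + y}$ ($z{\left(C,y \right)} = \frac{C + \left(C - C\right)}{y - 4} = \frac{C + 0}{-4 + y} = \frac{C}{-4 + y}$)
$\left(z{\left(f{\left(-5 \right)},1 \right)} \left(-14\right)\right)^{2} = \left(1 \frac{1}{-4 + 1} \left(-14\right)\right)^{2} = \left(1 \frac{1}{-3} \left(-14\right)\right)^{2} = \left(1 \left(- \frac{1}{3}\right) \left(-14\right)\right)^{2} = \left(\left(- \frac{1}{3}\right) \left(-14\right)\right)^{2} = \left(\frac{14}{3}\right)^{2} = \frac{196}{9}$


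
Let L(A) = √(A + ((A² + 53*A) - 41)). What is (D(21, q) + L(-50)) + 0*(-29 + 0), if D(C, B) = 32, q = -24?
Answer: 32 + I*√241 ≈ 32.0 + 15.524*I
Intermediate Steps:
L(A) = √(-41 + A² + 54*A) (L(A) = √(A + (-41 + A² + 53*A)) = √(-41 + A² + 54*A))
(D(21, q) + L(-50)) + 0*(-29 + 0) = (32 + √(-41 + (-50)² + 54*(-50))) + 0*(-29 + 0) = (32 + √(-41 + 2500 - 2700)) + 0*(-29) = (32 + √(-241)) + 0 = (32 + I*√241) + 0 = 32 + I*√241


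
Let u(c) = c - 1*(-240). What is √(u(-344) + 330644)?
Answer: 2*√82635 ≈ 574.93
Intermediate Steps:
u(c) = 240 + c (u(c) = c + 240 = 240 + c)
√(u(-344) + 330644) = √((240 - 344) + 330644) = √(-104 + 330644) = √330540 = 2*√82635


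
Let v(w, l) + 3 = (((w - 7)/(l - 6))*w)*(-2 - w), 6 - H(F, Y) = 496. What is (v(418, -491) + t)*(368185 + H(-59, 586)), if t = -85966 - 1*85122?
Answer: -676404735795/71 ≈ -9.5268e+9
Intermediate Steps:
H(F, Y) = -490 (H(F, Y) = 6 - 1*496 = 6 - 496 = -490)
v(w, l) = -3 + w*(-7 + w)*(-2 - w)/(-6 + l) (v(w, l) = -3 + (((w - 7)/(l - 6))*w)*(-2 - w) = -3 + (((-7 + w)/(-6 + l))*w)*(-2 - w) = -3 + (w*(-7 + w)/(-6 + l))*(-2 - w) = -3 + w*(-7 + w)*(-2 - w)/(-6 + l))
t = -171088 (t = -85966 - 85122 = -171088)
(v(418, -491) + t)*(368185 + H(-59, 586)) = ((18 - 1*418³ - 3*(-491) + 5*418² + 14*418)/(-6 - 491) - 171088)*(368185 - 490) = ((18 - 1*73034632 + 1473 + 5*174724 + 5852)/(-497) - 171088)*367695 = (-(18 - 73034632 + 1473 + 873620 + 5852)/497 - 171088)*367695 = (-1/497*(-72153669) - 171088)*367695 = (10307667/71 - 171088)*367695 = -1839581/71*367695 = -676404735795/71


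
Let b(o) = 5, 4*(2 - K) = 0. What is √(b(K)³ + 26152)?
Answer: √26277 ≈ 162.10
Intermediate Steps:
K = 2 (K = 2 - ¼*0 = 2 + 0 = 2)
√(b(K)³ + 26152) = √(5³ + 26152) = √(125 + 26152) = √26277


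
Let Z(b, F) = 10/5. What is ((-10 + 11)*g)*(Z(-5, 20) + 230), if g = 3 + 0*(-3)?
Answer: 696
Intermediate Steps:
g = 3 (g = 3 + 0 = 3)
Z(b, F) = 2 (Z(b, F) = 10*(1/5) = 2)
((-10 + 11)*g)*(Z(-5, 20) + 230) = ((-10 + 11)*3)*(2 + 230) = (1*3)*232 = 3*232 = 696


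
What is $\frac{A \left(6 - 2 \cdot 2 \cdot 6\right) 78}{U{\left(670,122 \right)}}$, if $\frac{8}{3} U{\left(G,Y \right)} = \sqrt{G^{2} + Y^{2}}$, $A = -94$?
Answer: $\frac{87984 \sqrt{115946}}{57973} \approx 516.78$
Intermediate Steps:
$U{\left(G,Y \right)} = \frac{3 \sqrt{G^{2} + Y^{2}}}{8}$
$\frac{A \left(6 - 2 \cdot 2 \cdot 6\right) 78}{U{\left(670,122 \right)}} = \frac{- 94 \left(6 - 2 \cdot 2 \cdot 6\right) 78}{\frac{3}{8} \sqrt{670^{2} + 122^{2}}} = \frac{- 94 \left(6 - 24\right) 78}{\frac{3}{8} \sqrt{448900 + 14884}} = \frac{- 94 \left(6 - 24\right) 78}{\frac{3}{8} \sqrt{463784}} = \frac{\left(-94\right) \left(-18\right) 78}{\frac{3}{8} \cdot 2 \sqrt{115946}} = \frac{1692 \cdot 78}{\frac{3}{4} \sqrt{115946}} = 131976 \frac{2 \sqrt{115946}}{173919} = \frac{87984 \sqrt{115946}}{57973}$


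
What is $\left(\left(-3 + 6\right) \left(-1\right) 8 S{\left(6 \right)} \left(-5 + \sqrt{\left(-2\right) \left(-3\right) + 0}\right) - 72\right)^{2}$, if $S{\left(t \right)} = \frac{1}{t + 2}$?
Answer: $3303 + 342 \sqrt{6} \approx 4140.7$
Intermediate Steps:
$S{\left(t \right)} = \frac{1}{2 + t}$
$\left(\left(-3 + 6\right) \left(-1\right) 8 S{\left(6 \right)} \left(-5 + \sqrt{\left(-2\right) \left(-3\right) + 0}\right) - 72\right)^{2} = \left(\left(-3 + 6\right) \left(-1\right) 8 \frac{-5 + \sqrt{\left(-2\right) \left(-3\right) + 0}}{2 + 6} - 72\right)^{2} = \left(3 \left(-1\right) 8 \frac{-5 + \sqrt{6 + 0}}{8} - 72\right)^{2} = \left(\left(-3\right) 8 \frac{-5 + \sqrt{6}}{8} - 72\right)^{2} = \left(- 24 \left(- \frac{5}{8} + \frac{\sqrt{6}}{8}\right) - 72\right)^{2} = \left(\left(15 - 3 \sqrt{6}\right) - 72\right)^{2} = \left(-57 - 3 \sqrt{6}\right)^{2}$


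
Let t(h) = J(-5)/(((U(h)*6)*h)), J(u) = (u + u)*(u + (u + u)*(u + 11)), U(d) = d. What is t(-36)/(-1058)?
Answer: -325/4113504 ≈ -7.9008e-5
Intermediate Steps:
J(u) = 2*u*(u + 2*u*(11 + u)) (J(u) = (2*u)*(u + (2*u)*(11 + u)) = (2*u)*(u + 2*u*(11 + u)) = 2*u*(u + 2*u*(11 + u)))
t(h) = 325/(3*h**2) (t(h) = ((-5)**2*(46 + 4*(-5)))/(((h*6)*h)) = (25*(46 - 20))/(((6*h)*h)) = (25*26)/((6*h**2)) = 650*(1/(6*h**2)) = 325/(3*h**2))
t(-36)/(-1058) = ((325/3)/(-36)**2)/(-1058) = ((325/3)*(1/1296))*(-1/1058) = (325/3888)*(-1/1058) = -325/4113504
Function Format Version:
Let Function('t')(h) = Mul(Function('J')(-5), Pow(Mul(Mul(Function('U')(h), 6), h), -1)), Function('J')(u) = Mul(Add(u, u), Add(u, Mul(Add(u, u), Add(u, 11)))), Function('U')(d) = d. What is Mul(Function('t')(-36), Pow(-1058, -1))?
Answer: Rational(-325, 4113504) ≈ -7.9008e-5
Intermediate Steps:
Function('J')(u) = Mul(2, u, Add(u, Mul(2, u, Add(11, u)))) (Function('J')(u) = Mul(Mul(2, u), Add(u, Mul(Mul(2, u), Add(11, u)))) = Mul(Mul(2, u), Add(u, Mul(2, u, Add(11, u)))) = Mul(2, u, Add(u, Mul(2, u, Add(11, u)))))
Function('t')(h) = Mul(Rational(325, 3), Pow(h, -2)) (Function('t')(h) = Mul(Mul(Pow(-5, 2), Add(46, Mul(4, -5))), Pow(Mul(Mul(h, 6), h), -1)) = Mul(Mul(25, Add(46, -20)), Pow(Mul(Mul(6, h), h), -1)) = Mul(Mul(25, 26), Pow(Mul(6, Pow(h, 2)), -1)) = Mul(650, Mul(Rational(1, 6), Pow(h, -2))) = Mul(Rational(325, 3), Pow(h, -2)))
Mul(Function('t')(-36), Pow(-1058, -1)) = Mul(Mul(Rational(325, 3), Pow(-36, -2)), Pow(-1058, -1)) = Mul(Mul(Rational(325, 3), Rational(1, 1296)), Rational(-1, 1058)) = Mul(Rational(325, 3888), Rational(-1, 1058)) = Rational(-325, 4113504)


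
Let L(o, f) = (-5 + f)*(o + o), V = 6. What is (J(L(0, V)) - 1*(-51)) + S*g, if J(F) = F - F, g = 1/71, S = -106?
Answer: 3515/71 ≈ 49.507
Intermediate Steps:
g = 1/71 ≈ 0.014085
L(o, f) = 2*o*(-5 + f) (L(o, f) = (-5 + f)*(2*o) = 2*o*(-5 + f))
J(F) = 0
(J(L(0, V)) - 1*(-51)) + S*g = (0 - 1*(-51)) - 106*1/71 = (0 + 51) - 106/71 = 51 - 106/71 = 3515/71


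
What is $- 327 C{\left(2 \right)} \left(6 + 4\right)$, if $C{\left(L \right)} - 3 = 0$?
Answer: $-9810$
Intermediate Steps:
$C{\left(L \right)} = 3$ ($C{\left(L \right)} = 3 + 0 = 3$)
$- 327 C{\left(2 \right)} \left(6 + 4\right) = - 327 \cdot 3 \left(6 + 4\right) = - 327 \cdot 3 \cdot 10 = \left(-327\right) 30 = -9810$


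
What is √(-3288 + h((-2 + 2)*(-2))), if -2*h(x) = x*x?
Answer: 2*I*√822 ≈ 57.341*I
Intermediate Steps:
h(x) = -x²/2 (h(x) = -x*x/2 = -x²/2)
√(-3288 + h((-2 + 2)*(-2))) = √(-3288 - 4*(-2 + 2)²/2) = √(-3288 - (0*(-2))²/2) = √(-3288 - ½*0²) = √(-3288 - ½*0) = √(-3288 + 0) = √(-3288) = 2*I*√822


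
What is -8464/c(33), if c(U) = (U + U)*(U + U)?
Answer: -2116/1089 ≈ -1.9431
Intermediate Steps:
c(U) = 4*U² (c(U) = (2*U)*(2*U) = 4*U²)
-8464/c(33) = -8464/(4*33²) = -8464/(4*1089) = -8464/4356 = -8464*1/4356 = -2116/1089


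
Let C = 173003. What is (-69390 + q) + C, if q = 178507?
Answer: 282120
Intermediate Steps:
(-69390 + q) + C = (-69390 + 178507) + 173003 = 109117 + 173003 = 282120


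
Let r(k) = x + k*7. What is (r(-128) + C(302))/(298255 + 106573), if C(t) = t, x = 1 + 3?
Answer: -295/202414 ≈ -0.0014574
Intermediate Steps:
x = 4
r(k) = 4 + 7*k (r(k) = 4 + k*7 = 4 + 7*k)
(r(-128) + C(302))/(298255 + 106573) = ((4 + 7*(-128)) + 302)/(298255 + 106573) = ((4 - 896) + 302)/404828 = (-892 + 302)*(1/404828) = -590*1/404828 = -295/202414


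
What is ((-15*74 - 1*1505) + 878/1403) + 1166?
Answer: -2032069/1403 ≈ -1448.4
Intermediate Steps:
((-15*74 - 1*1505) + 878/1403) + 1166 = ((-1110 - 1505) + 878*(1/1403)) + 1166 = (-2615 + 878/1403) + 1166 = -3667967/1403 + 1166 = -2032069/1403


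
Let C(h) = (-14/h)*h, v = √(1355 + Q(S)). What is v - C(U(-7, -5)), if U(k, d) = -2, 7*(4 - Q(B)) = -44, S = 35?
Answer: 14 + √66899/7 ≈ 50.950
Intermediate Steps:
Q(B) = 72/7 (Q(B) = 4 - ⅐*(-44) = 4 + 44/7 = 72/7)
v = √66899/7 (v = √(1355 + 72/7) = √(9557/7) = √66899/7 ≈ 36.950)
C(h) = -14
v - C(U(-7, -5)) = √66899/7 - 1*(-14) = √66899/7 + 14 = 14 + √66899/7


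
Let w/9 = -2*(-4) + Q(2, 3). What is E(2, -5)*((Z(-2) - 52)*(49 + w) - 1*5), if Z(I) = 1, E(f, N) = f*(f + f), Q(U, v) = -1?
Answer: -45736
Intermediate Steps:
E(f, N) = 2*f² (E(f, N) = f*(2*f) = 2*f²)
w = 63 (w = 9*(-2*(-4) - 1) = 9*(8 - 1) = 9*7 = 63)
E(2, -5)*((Z(-2) - 52)*(49 + w) - 1*5) = (2*2²)*((1 - 52)*(49 + 63) - 1*5) = (2*4)*(-51*112 - 5) = 8*(-5712 - 5) = 8*(-5717) = -45736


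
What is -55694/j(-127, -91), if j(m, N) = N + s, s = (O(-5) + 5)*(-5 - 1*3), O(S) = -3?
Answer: 55694/107 ≈ 520.50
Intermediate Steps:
s = -16 (s = (-3 + 5)*(-5 - 1*3) = 2*(-5 - 3) = 2*(-8) = -16)
j(m, N) = -16 + N (j(m, N) = N - 16 = -16 + N)
-55694/j(-127, -91) = -55694/(-16 - 91) = -55694/(-107) = -55694*(-1/107) = 55694/107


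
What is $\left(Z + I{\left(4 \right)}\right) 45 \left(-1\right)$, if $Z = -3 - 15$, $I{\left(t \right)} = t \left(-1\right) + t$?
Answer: $810$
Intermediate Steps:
$I{\left(t \right)} = 0$ ($I{\left(t \right)} = - t + t = 0$)
$Z = -18$ ($Z = -3 - 15 = -18$)
$\left(Z + I{\left(4 \right)}\right) 45 \left(-1\right) = \left(-18 + 0\right) 45 \left(-1\right) = \left(-18\right) \left(-45\right) = 810$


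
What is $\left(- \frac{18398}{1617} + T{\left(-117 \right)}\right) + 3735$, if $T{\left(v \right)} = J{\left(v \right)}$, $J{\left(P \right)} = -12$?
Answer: $\frac{6001693}{1617} \approx 3711.6$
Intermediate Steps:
$T{\left(v \right)} = -12$
$\left(- \frac{18398}{1617} + T{\left(-117 \right)}\right) + 3735 = \left(- \frac{18398}{1617} - 12\right) + 3735 = - \frac{37802}{1617} + 3735 = \frac{6001693}{1617}$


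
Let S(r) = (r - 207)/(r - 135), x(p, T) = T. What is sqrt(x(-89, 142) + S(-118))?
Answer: sqrt(9171503)/253 ≈ 11.970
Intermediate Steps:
S(r) = (-207 + r)/(-135 + r)
sqrt(x(-89, 142) + S(-118)) = sqrt(142 + (-207 - 118)/(-135 - 118)) = sqrt(142 - 325/(-253)) = sqrt(142 - 1/253*(-325)) = sqrt(142 + 325/253) = sqrt(36251/253) = sqrt(9171503)/253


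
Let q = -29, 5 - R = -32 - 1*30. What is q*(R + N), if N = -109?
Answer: 1218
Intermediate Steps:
R = 67 (R = 5 - (-32 - 1*30) = 5 - (-32 - 30) = 5 - 1*(-62) = 5 + 62 = 67)
q*(R + N) = -29*(67 - 109) = -29*(-42) = 1218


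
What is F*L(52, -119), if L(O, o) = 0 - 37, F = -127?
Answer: 4699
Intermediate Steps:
L(O, o) = -37
F*L(52, -119) = -127*(-37) = 4699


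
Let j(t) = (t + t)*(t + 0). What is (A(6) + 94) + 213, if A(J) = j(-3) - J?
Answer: 319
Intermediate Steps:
j(t) = 2*t**2 (j(t) = (2*t)*t = 2*t**2)
A(J) = 18 - J (A(J) = 2*(-3)**2 - J = 2*9 - J = 18 - J)
(A(6) + 94) + 213 = ((18 - 1*6) + 94) + 213 = ((18 - 6) + 94) + 213 = (12 + 94) + 213 = 106 + 213 = 319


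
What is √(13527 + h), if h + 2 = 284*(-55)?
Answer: I*√2095 ≈ 45.771*I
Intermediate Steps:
h = -15622 (h = -2 + 284*(-55) = -2 - 15620 = -15622)
√(13527 + h) = √(13527 - 15622) = √(-2095) = I*√2095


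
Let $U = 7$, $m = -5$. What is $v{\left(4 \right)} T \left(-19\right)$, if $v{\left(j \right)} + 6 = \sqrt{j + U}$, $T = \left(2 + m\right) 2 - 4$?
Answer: $-1140 + 190 \sqrt{11} \approx -509.84$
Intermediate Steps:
$T = -10$ ($T = \left(2 - 5\right) 2 - 4 = \left(-3\right) 2 - 4 = -6 - 4 = -10$)
$v{\left(j \right)} = -6 + \sqrt{7 + j}$ ($v{\left(j \right)} = -6 + \sqrt{j + 7} = -6 + \sqrt{7 + j}$)
$v{\left(4 \right)} T \left(-19\right) = \left(-6 + \sqrt{7 + 4}\right) \left(-10\right) \left(-19\right) = \left(-6 + \sqrt{11}\right) \left(-10\right) \left(-19\right) = \left(60 - 10 \sqrt{11}\right) \left(-19\right) = -1140 + 190 \sqrt{11}$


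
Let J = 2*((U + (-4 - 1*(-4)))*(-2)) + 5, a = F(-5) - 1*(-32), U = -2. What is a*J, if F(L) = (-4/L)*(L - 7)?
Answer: 1456/5 ≈ 291.20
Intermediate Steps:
F(L) = -4*(-7 + L)/L (F(L) = (-4/L)*(-7 + L) = -4*(-7 + L)/L)
a = 112/5 (a = (-4 + 28/(-5)) - 1*(-32) = (-4 + 28*(-1/5)) + 32 = (-4 - 28/5) + 32 = -48/5 + 32 = 112/5 ≈ 22.400)
J = 13 (J = 2*((-2 + (-4 - 1*(-4)))*(-2)) + 5 = 2*((-2 + (-4 + 4))*(-2)) + 5 = 2*((-2 + 0)*(-2)) + 5 = 2*(-2*(-2)) + 5 = 2*4 + 5 = 8 + 5 = 13)
a*J = (112/5)*13 = 1456/5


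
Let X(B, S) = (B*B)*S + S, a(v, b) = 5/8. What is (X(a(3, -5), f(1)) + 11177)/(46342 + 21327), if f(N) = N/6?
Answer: 87593/530304 ≈ 0.16517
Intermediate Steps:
f(N) = N/6 (f(N) = N*(1/6) = N/6)
a(v, b) = 5/8 (a(v, b) = 5*(1/8) = 5/8)
X(B, S) = S + S*B**2 (X(B, S) = B**2*S + S = S*B**2 + S = S + S*B**2)
(X(a(3, -5), f(1)) + 11177)/(46342 + 21327) = (((1/6)*1)*(1 + (5/8)**2) + 11177)/(46342 + 21327) = ((1 + 25/64)/6 + 11177)/67669 = ((1/6)*(89/64) + 11177)*(1/67669) = (89/384 + 11177)*(1/67669) = (4292057/384)*(1/67669) = 87593/530304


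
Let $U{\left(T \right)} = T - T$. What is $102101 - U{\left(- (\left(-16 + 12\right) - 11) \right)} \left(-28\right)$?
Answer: $102101$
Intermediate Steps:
$U{\left(T \right)} = 0$
$102101 - U{\left(- (\left(-16 + 12\right) - 11) \right)} \left(-28\right) = 102101 - 0 \left(-28\right) = 102101 - 0 = 102101 + 0 = 102101$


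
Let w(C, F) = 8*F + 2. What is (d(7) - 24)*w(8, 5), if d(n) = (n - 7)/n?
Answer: -1008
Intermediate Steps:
w(C, F) = 2 + 8*F
d(n) = (-7 + n)/n
(d(7) - 24)*w(8, 5) = ((-7 + 7)/7 - 24)*(2 + 8*5) = ((1/7)*0 - 24)*(2 + 40) = (0 - 24)*42 = -24*42 = -1008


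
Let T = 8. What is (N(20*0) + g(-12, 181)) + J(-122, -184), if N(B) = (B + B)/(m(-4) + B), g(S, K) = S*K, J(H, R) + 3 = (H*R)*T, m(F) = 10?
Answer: 177409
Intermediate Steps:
J(H, R) = -3 + 8*H*R (J(H, R) = -3 + (H*R)*8 = -3 + 8*H*R)
g(S, K) = K*S
N(B) = 2*B/(10 + B) (N(B) = (B + B)/(10 + B) = (2*B)/(10 + B) = 2*B/(10 + B))
(N(20*0) + g(-12, 181)) + J(-122, -184) = (2*(20*0)/(10 + 20*0) + 181*(-12)) + (-3 + 8*(-122)*(-184)) = (2*0/(10 + 0) - 2172) + (-3 + 179584) = (2*0/10 - 2172) + 179581 = (2*0*(⅒) - 2172) + 179581 = (0 - 2172) + 179581 = -2172 + 179581 = 177409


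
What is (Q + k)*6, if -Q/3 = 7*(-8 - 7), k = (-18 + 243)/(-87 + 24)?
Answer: 13080/7 ≈ 1868.6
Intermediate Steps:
k = -25/7 (k = 225/(-63) = 225*(-1/63) = -25/7 ≈ -3.5714)
Q = 315 (Q = -21*(-8 - 7) = -21*(-15) = -3*(-105) = 315)
(Q + k)*6 = (315 - 25/7)*6 = (2180/7)*6 = 13080/7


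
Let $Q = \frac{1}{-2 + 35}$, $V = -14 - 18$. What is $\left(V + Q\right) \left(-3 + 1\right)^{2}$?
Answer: $- \frac{4220}{33} \approx -127.88$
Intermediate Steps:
$V = -32$
$Q = \frac{1}{33} \approx 0.030303$
$\left(V + Q\right) \left(-3 + 1\right)^{2} = \left(-32 + \frac{1}{33}\right) \left(-3 + 1\right)^{2} = - \frac{1055 \left(-2\right)^{2}}{33} = \left(- \frac{1055}{33}\right) 4 = - \frac{4220}{33}$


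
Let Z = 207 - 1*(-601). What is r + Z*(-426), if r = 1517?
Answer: -342691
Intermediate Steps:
Z = 808 (Z = 207 + 601 = 808)
r + Z*(-426) = 1517 + 808*(-426) = 1517 - 344208 = -342691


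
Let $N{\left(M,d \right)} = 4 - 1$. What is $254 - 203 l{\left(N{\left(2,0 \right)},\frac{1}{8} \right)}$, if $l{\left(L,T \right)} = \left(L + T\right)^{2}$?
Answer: $- \frac{110619}{64} \approx -1728.4$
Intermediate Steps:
$N{\left(M,d \right)} = 3$ ($N{\left(M,d \right)} = 4 - 1 = 3$)
$254 - 203 l{\left(N{\left(2,0 \right)},\frac{1}{8} \right)} = 254 - 203 \left(3 + \frac{1}{8}\right)^{2} = 254 - 203 \left(\frac{25}{8}\right)^{2} = 254 - \frac{126875}{64} = - \frac{110619}{64}$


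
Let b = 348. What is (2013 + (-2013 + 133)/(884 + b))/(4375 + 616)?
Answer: 309767/768614 ≈ 0.40302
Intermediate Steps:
(2013 + (-2013 + 133)/(884 + b))/(4375 + 616) = (2013 + (-2013 + 133)/(884 + 348))/(4375 + 616) = (2013 - 1880/1232)/4991 = (2013 - 1880*1/1232)*(1/4991) = (2013 - 235/154)*(1/4991) = (309767/154)*(1/4991) = 309767/768614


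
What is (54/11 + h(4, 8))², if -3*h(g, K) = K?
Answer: 5476/1089 ≈ 5.0285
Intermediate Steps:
h(g, K) = -K/3
(54/11 + h(4, 8))² = (54/11 - ⅓*8)² = (54*(1/11) - 8/3)² = (54/11 - 8/3)² = (74/33)² = 5476/1089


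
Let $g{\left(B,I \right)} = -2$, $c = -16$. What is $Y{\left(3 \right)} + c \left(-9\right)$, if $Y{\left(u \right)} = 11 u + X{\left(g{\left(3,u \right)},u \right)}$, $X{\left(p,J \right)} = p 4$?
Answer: $169$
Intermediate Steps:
$X{\left(p,J \right)} = 4 p$
$Y{\left(u \right)} = -8 + 11 u$ ($Y{\left(u \right)} = 11 u + 4 \left(-2\right) = 11 u - 8 = -8 + 11 u$)
$Y{\left(3 \right)} + c \left(-9\right) = \left(-8 + 11 \cdot 3\right) - -144 = \left(-8 + 33\right) + 144 = 25 + 144 = 169$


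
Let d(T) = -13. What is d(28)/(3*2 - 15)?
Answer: 13/9 ≈ 1.4444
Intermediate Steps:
d(28)/(3*2 - 15) = -13/(3*2 - 15) = -13/(6 - 15) = -13/(-9) = -13*(-1/9) = 13/9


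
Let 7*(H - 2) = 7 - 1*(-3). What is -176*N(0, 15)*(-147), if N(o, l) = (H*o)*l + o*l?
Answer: 0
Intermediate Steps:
H = 24/7 (H = 2 + (7 - 1*(-3))/7 = 2 + (7 + 3)/7 = 2 + (1/7)*10 = 2 + 10/7 = 24/7 ≈ 3.4286)
N(o, l) = 31*l*o/7 (N(o, l) = (24*o/7)*l + o*l = 24*l*o/7 + l*o = 31*l*o/7)
-176*N(0, 15)*(-147) = -5456*15*0/7*(-147) = -176*0*(-147) = 0*(-147) = 0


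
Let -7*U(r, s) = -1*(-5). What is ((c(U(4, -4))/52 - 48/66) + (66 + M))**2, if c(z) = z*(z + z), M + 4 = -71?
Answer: 18507697849/196392196 ≈ 94.238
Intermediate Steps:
M = -75 (M = -4 - 71 = -75)
U(r, s) = -5/7 (U(r, s) = -(-1)*(-5)/7 = -1/7*5 = -5/7)
c(z) = 2*z**2 (c(z) = z*(2*z) = 2*z**2)
((c(U(4, -4))/52 - 48/66) + (66 + M))**2 = (((2*(-5/7)**2)/52 - 48/66) + (66 - 75))**2 = (((2*(25/49))*(1/52) - 48*1/66) - 9)**2 = (((50/49)*(1/52) - 8/11) - 9)**2 = ((25/1274 - 8/11) - 9)**2 = (-9917/14014 - 9)**2 = (-136043/14014)**2 = 18507697849/196392196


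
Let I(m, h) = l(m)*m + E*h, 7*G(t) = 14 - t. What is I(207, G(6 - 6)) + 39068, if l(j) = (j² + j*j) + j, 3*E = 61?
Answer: 53464331/3 ≈ 1.7821e+7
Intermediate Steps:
E = 61/3 (E = (⅓)*61 = 61/3 ≈ 20.333)
l(j) = j + 2*j² (l(j) = (j² + j²) + j = 2*j² + j = j + 2*j²)
G(t) = 2 - t/7 (G(t) = (14 - t)/7 = 2 - t/7)
I(m, h) = 61*h/3 + m²*(1 + 2*m) (I(m, h) = (m*(1 + 2*m))*m + 61*h/3 = m²*(1 + 2*m) + 61*h/3 = 61*h/3 + m²*(1 + 2*m))
I(207, G(6 - 6)) + 39068 = (207² + 2*207³ + 61*(2 - (6 - 6)/7)/3) + 39068 = (42849 + 2*8869743 + 61*(2 - ⅐*0)/3) + 39068 = (42849 + 17739486 + 61*(2 + 0)/3) + 39068 = (42849 + 17739486 + (61/3)*2) + 39068 = (42849 + 17739486 + 122/3) + 39068 = 53347127/3 + 39068 = 53464331/3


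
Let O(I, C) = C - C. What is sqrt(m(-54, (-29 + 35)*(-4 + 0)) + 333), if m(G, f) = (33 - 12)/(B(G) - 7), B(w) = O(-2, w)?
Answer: sqrt(330) ≈ 18.166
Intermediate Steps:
O(I, C) = 0
B(w) = 0
m(G, f) = -3 (m(G, f) = (33 - 12)/(0 - 7) = 21/(-7) = 21*(-1/7) = -3)
sqrt(m(-54, (-29 + 35)*(-4 + 0)) + 333) = sqrt(-3 + 333) = sqrt(330)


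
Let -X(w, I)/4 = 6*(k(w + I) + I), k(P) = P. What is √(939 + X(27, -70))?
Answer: √3651 ≈ 60.424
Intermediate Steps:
X(w, I) = -48*I - 24*w (X(w, I) = -24*((w + I) + I) = -24*((I + w) + I) = -24*(w + 2*I) = -4*(6*w + 12*I) = -48*I - 24*w)
√(939 + X(27, -70)) = √(939 + (-48*(-70) - 24*27)) = √(939 + (3360 - 648)) = √(939 + 2712) = √3651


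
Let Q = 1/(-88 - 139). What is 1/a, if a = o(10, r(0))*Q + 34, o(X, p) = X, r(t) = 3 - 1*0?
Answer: 227/7708 ≈ 0.029450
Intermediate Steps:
r(t) = 3 (r(t) = 3 + 0 = 3)
Q = -1/227 (Q = 1/(-227) = -1/227 ≈ -0.0044053)
a = 7708/227 (a = 10*(-1/227) + 34 = -10/227 + 34 = 7708/227 ≈ 33.956)
1/a = 1/(7708/227) = 227/7708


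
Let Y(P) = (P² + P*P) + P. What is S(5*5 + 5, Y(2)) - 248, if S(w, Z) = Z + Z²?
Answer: -138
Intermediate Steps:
Y(P) = P + 2*P² (Y(P) = (P² + P²) + P = 2*P² + P = P + 2*P²)
S(5*5 + 5, Y(2)) - 248 = (2*(1 + 2*2))*(1 + 2*(1 + 2*2)) - 248 = (2*(1 + 4))*(1 + 2*(1 + 4)) - 248 = (2*5)*(1 + 2*5) - 248 = 10*(1 + 10) - 248 = 10*11 - 248 = 110 - 248 = -138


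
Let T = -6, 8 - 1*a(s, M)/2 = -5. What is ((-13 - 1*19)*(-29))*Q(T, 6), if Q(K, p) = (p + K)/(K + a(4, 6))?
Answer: 0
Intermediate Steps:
a(s, M) = 26 (a(s, M) = 16 - 2*(-5) = 16 + 10 = 26)
Q(K, p) = (K + p)/(26 + K) (Q(K, p) = (p + K)/(K + 26) = (K + p)/(26 + K))
((-13 - 1*19)*(-29))*Q(T, 6) = ((-13 - 1*19)*(-29))*((-6 + 6)/(26 - 6)) = ((-13 - 19)*(-29))*(0/20) = (-32*(-29))*((1/20)*0) = 928*0 = 0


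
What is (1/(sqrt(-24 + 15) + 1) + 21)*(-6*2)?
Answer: -1266/5 + 18*I/5 ≈ -253.2 + 3.6*I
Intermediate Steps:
(1/(sqrt(-24 + 15) + 1) + 21)*(-6*2) = (1/(sqrt(-9) + 1) + 21)*(-12) = (1/(3*I + 1) + 21)*(-12) = (1/(1 + 3*I) + 21)*(-12) = ((1 - 3*I)/10 + 21)*(-12) = (21 + (1 - 3*I)/10)*(-12) = -252 - 6*(1 - 3*I)/5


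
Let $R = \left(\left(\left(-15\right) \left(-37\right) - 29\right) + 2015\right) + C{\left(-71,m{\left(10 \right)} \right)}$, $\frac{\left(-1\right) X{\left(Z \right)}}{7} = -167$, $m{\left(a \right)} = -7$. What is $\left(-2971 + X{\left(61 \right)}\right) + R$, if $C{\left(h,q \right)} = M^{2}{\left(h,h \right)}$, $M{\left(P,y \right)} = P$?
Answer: $5780$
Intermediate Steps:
$X{\left(Z \right)} = 1169$ ($X{\left(Z \right)} = \left(-7\right) \left(-167\right) = 1169$)
$C{\left(h,q \right)} = h^{2}$
$R = 7582$ ($R = \left(\left(\left(-15\right) \left(-37\right) - 29\right) + 2015\right) + \left(-71\right)^{2} = \left(\left(555 - 29\right) + 2015\right) + 5041 = \left(526 + 2015\right) + 5041 = 2541 + 5041 = 7582$)
$\left(-2971 + X{\left(61 \right)}\right) + R = \left(-2971 + 1169\right) + 7582 = -1802 + 7582 = 5780$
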